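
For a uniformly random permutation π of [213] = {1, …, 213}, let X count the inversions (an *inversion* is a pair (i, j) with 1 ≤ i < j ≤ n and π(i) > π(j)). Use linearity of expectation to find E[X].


Write X = Σ X_I over the C(213, 2) = 22578 pairs i < j, with X_I the indicator of one inversion.
There are 22578 indicators.
For each fixed pair i < j, the values π(i) and π(j) are two distinct elements of {1, …, 213} in uniformly random order; by symmetry P[π(i) > π(j)] = 1/2.
By linearity: E[X] = 22578 · (1/2) = C(213, 2) · (1/2) = 22578/2 = 11289 ≈ 11289.0000.

E[X] = 11289 = 11289.0000.


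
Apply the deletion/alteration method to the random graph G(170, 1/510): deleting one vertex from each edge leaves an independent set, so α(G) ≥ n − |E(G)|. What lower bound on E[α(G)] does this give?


E[|E(G)|] = C(170, 2)·p = 14365 · (1/510) = 169/6.
E[α(G)] ≥ n − E[|E(G)|] = 170 − 169/6 = 851/6.
Numerically: ≈ 141.833333.
(This is only a lower bound; the true E[α(G)] may be larger.)

E[α(G)] ≥ 851/6 ≈ 141.833333.


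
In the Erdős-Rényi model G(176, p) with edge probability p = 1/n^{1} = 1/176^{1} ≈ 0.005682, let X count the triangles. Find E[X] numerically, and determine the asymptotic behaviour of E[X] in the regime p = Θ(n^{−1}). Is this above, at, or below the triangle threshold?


Number of potential triangles: C(176, 3) = 893200.
Each occurs with probability p³ ≈ (0.005682)³ ≈ 1.834265e-07.
By linearity: E[X] = C(176, 3)·p³ ≈ 893200 · 1.834265e-07 ≈ 0.1638.
Here α = 1, so p = 1/n is exactly at the triangle threshold p ~ 1/n. Asymptotically E[X] → c³/6 = 1³/6 = 1/6 ≈ 0.1667, a bounded constant. In this regime the triangle count is asymptotically Poisson(c³/6).

E[X] ≈ 0.1638; in regime p = Θ(1/n^{1}) E[X] stays bounded (at the triangle threshold p ~ 1/n).


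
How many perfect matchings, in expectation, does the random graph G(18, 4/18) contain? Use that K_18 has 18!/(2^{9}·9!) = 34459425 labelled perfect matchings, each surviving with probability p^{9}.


K_18 has 18!/(2^{9}·9!) = 34459425 labelled perfect matchings.
For each such perfect matching H, let X_H = 1 if all 9 edges of H are present in G. Then P[X_H = 1] = p^{9} = (2/9)^{9} = 512/387420489.
By linearity: E[X] = Σ_H E[X_H] = 34459425 · p^{9} = 34459425 · 512/387420489 = 217817600/4782969.
Numerically: E[X] ≈ 45.5.

E[X] = 34459425 · (2/9)^{9} = 217817600/4782969 ≈ 45.5.


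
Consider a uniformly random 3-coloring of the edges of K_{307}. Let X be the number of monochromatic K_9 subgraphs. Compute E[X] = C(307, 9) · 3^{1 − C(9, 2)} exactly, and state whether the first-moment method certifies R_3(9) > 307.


E[X] = C(307, 9) · 3^{1 − 36} = 59303278327292350 · 3^{−35} = 59303278327292350/50031545098999707.
As a reduced fraction: E[X] = 59303278327292350/50031545098999707 ≈ 1.185318.
Is E[X] < 1? NO.
Since E[X] ≥ 1, the first-moment bound is inconclusive at n = 307; it does NOT by itself certify R_3(9) > 307.

E[X] = 59303278327292350/50031545098999707 ≈ 1.185318; E[X] ≥ 1; first-moment method inconclusive here.


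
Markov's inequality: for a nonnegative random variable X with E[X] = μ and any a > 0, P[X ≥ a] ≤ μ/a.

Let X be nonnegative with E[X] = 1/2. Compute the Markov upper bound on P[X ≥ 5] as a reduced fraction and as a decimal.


μ = E[X] = 1/2, a = 5.
Markov: P[X ≥ 5] ≤ μ/a = (1/2)/5 = 1/10.
Numerically: ≈ 0.100.
(Since a = 5 > μ = 0.500, the bound 1/10 is < 1 and informative.)

P[X ≥ 5] ≤ 1/10 ≈ 0.100.


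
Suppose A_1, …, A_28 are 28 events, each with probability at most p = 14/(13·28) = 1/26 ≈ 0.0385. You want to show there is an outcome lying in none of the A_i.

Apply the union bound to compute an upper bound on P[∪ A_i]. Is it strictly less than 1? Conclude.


Union bound: P[∪_{i=1}^{28} A_i] ≤ Σ_i P[A_i] ≤ 28·p = 28·(1/26) = 14/13.
Numerically: 14/13 ≈ 1.0769.
Is 14/13 < 1? NO.
Since the bound 14/13 is ≥ 1, the union bound is uninformative here; it does NOT by itself certify existence.

28·p = 14/13 ≈ 1.0769; existence NOT certified by the union bound.


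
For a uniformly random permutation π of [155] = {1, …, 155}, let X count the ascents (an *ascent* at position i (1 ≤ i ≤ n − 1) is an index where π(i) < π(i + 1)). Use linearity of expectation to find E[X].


Write X = Σ X_I over i = 1, …, 154, with X_I the indicator of one ascent.
There are 154 indicators.
For each fixed i, the pair (π(i), π(i+1)) is a uniformly random ordered pair of distinct values from {1, …, 155}; by symmetry P[π(i) < π(i+1)] = 1/2.
By linearity: E[X] = 154 · (1/2) = (155 − 1) · (1/2) = 77 ≈ 77.00000.

E[X] = 77 = 77.00000.


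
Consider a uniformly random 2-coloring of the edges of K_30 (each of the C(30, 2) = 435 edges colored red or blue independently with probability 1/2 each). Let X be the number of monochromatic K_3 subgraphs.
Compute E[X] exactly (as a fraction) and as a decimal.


Let X = Σ_S X_S over the C(30, 3) = 4060 subsets S of size 3, where X_S = 1 if the K_3 on S is monochromatic.
For a fixed S, the K_3 on S has C(3, 2) = 3 edges. P[all 3 edges red] = (1/2)^3, and likewise for blue, so P[monochromatic] = 2·(1/2)^3 = 2^{1 − 3} = 1/4.
Summing: E[X] = C(30, 3) · 2^{1 − 3} = 4060 · 1/4 = 1015.
Numerically: E[X] ≈ 1015.00000.

E[X] = C(30,3)·2^(1−C(3,2)) = 1015 ≈ 1015.00000.


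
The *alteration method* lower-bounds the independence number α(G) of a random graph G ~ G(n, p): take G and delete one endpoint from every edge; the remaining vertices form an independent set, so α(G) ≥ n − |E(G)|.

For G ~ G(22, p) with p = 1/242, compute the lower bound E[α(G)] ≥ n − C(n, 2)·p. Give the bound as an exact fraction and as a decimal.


E[|E(G)|] = C(22, 2)·p = 231 · (1/242) = 21/22.
E[α(G)] ≥ n − E[|E(G)|] = 22 − 21/22 = 463/22.
Numerically: ≈ 21.04545.
(This is only a lower bound; the true E[α(G)] may be larger.)

E[α(G)] ≥ 463/22 ≈ 21.04545.


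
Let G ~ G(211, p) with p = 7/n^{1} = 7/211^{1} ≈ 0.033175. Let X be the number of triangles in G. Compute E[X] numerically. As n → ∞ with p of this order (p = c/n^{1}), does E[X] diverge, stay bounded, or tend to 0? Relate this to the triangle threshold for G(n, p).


Number of potential triangles: C(211, 3) = 1543465.
Each occurs with probability p³ ≈ (0.033175)³ ≈ 3.6512936e-05.
By linearity: E[X] = C(211, 3)·p³ ≈ 1543465 · 3.6512936e-05 ≈ 56.35644.
Here α = 1, so p = 7/n is exactly at the triangle threshold p ~ 1/n. Asymptotically E[X] → c³/6 = 7³/6 = 343/6 ≈ 57.16667, a bounded constant. In this regime the triangle count is asymptotically Poisson(c³/6).

E[X] ≈ 56.35644; in regime p = Θ(1/n^{1}) E[X] stays bounded (at the triangle threshold p ~ 1/n).


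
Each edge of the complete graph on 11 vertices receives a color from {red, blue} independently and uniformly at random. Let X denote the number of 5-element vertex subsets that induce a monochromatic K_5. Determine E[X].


Let X = Σ_S X_S over the C(11, 5) = 462 subsets S of size 5, where X_S = 1 if the K_5 on S is monochromatic.
For a fixed S, the K_5 on S has C(5, 2) = 10 edges. P[all 10 edges red] = (1/2)^10, and likewise for blue, so P[monochromatic] = 2·(1/2)^10 = 2^{1 − 10} = 1/512.
By linearity of expectation: E[X] = C(11, 5) · 2^{1 − 10} = 462 · 1/512 = 231/256.
Numerically: E[X] ≈ 0.90234.

E[X] = C(11,5)·2^(1−C(5,2)) = 231/256 ≈ 0.90234.


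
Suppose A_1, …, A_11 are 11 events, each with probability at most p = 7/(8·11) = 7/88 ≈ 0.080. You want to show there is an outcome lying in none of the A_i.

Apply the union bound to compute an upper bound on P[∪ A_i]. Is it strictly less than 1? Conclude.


Union bound: P[∪_{i=1}^{11} A_i] ≤ Σ_i P[A_i] ≤ 11·p = 11·(7/88) = 7/8.
Numerically: 7/8 ≈ 0.875.
Is 7/8 < 1? YES.
Since P[∪ A_i] ≤ 7/8 < 1, the complement has P[∩ A_i^c] ≥ 1 − 7/8 = 1/8 > 0, so some outcome avoids every A_i.

11·p = 7/8 ≈ 0.875; existence CERTIFIED by the union bound.


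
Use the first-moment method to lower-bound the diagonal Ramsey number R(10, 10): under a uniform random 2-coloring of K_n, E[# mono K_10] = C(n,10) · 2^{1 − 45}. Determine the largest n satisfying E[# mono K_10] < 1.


We need C(n, 10) · 2^{1 − 45} < 1, i.e. C(n, 10) < 2^{45 − 1} = 17592186044416.
Check values of n near the boundary:
  n = 99: C(99, 10) = 15579278510796; 15579278510796 < 17592186044416? YES
  n = 100: C(100, 10) = 17310309456440; 17310309456440 < 17592186044416? YES
  n = 101: C(101, 10) = 19212541264840; 19212541264840 < 17592186044416? NO
  n = 102: C(102, 10) = 21300860967540; 21300860967540 < 17592186044416? NO
The largest n with C(n, 10) < 17592186044416 is n = 100 (where E[X] = 2163788682055/2199023255552 ≈ 0.984). Hence R(10, 10) > 100, i.e. R(10, 10) ≥ 101.

Largest n = 100; hence R(10, 10) > 100.


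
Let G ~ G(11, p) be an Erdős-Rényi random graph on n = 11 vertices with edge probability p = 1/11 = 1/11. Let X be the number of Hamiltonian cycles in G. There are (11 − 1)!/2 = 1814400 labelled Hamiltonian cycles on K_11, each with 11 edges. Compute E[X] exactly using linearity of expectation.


K_11 has (11 − 1)!/2 = 1814400 labelled Hamiltonian cycles.
For each such Hamiltonian cycle H, let X_H = 1 if all 11 edges of H are present in G. Then P[X_H = 1] = p^{11} = (1/11)^{11} = 1/285311670611.
By linearity of expectation: E[X] = Σ_H E[X_H] = 1814400 · p^{11} = 1814400 · 1/285311670611 = 1814400/285311670611.
Numerically: E[X] ≈ 6.359e-06.

E[X] = 1814400 · (1/11)^{11} = 1814400/285311670611 ≈ 6.359e-06.


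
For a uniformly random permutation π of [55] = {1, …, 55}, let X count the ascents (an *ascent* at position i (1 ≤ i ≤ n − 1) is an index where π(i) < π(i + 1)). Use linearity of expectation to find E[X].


Write X = Σ X_I over i = 1, …, 54, with X_I the indicator of one ascent.
There are 54 indicators.
For each fixed i, the pair (π(i), π(i+1)) is a uniformly random ordered pair of distinct values from {1, …, 55}; by symmetry P[π(i) < π(i+1)] = 1/2.
By linearity: E[X] = 54 · (1/2) = (55 − 1) · (1/2) = 27 ≈ 27.0000.

E[X] = 27 = 27.0000.


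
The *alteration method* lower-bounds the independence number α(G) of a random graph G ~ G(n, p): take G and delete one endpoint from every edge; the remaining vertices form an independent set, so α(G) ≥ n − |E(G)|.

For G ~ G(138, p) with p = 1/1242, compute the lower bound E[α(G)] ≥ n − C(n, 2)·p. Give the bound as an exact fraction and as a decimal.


E[|E(G)|] = C(138, 2)·p = 9453 · (1/1242) = 137/18.
E[α(G)] ≥ n − E[|E(G)|] = 138 − 137/18 = 2347/18.
Numerically: ≈ 130.3889.
(This is only a lower bound; the true E[α(G)] may be larger.)

E[α(G)] ≥ 2347/18 ≈ 130.3889.


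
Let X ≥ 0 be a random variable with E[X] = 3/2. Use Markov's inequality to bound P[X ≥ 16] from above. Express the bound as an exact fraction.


μ = E[X] = 3/2, a = 16.
Markov: P[X ≥ 16] ≤ μ/a = (3/2)/16 = 3/32.
Numerically: ≈ 0.094.
(Since a = 16 > μ = 1.500, the bound 3/32 is < 1 and informative.)

P[X ≥ 16] ≤ 3/32 ≈ 0.094.


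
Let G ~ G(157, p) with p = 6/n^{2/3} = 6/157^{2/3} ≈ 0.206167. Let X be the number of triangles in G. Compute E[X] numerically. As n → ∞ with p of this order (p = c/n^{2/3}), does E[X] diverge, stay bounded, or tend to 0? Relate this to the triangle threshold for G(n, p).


Number of potential triangles: C(157, 3) = 632710.
Each occurs with probability p³ ≈ (0.206167)³ ≈ 8.76303298e-03.
By linearity: E[X] = C(157, 3)·p³ ≈ 632710 · 8.76303298e-03 ≈ 5544.458599.
Since α = 2/3 < 1, p = c/n^{2/3} ≫ 1/n is above the triangle threshold p ~ 1/n. Asymptotically E[X] ~ (c³/6)·n^{3(1−α)} = (6³/6)·n^{1} → ∞; triangles are abundant w.h.p.

E[X] ≈ 5544.458599; in regime p = Θ(1/n^{2/3}) E[X] diverges (above the triangle threshold p ~ 1/n).


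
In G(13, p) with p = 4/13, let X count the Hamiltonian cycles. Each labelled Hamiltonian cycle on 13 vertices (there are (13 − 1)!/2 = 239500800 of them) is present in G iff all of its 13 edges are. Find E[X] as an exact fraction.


K_13 has (13 − 1)!/2 = 239500800 labelled Hamiltonian cycles.
For each such Hamiltonian cycle H, let X_H = 1 if all 13 edges of H are present in G. Then P[X_H = 1] = p^{13} = (4/13)^{13} = 67108864/302875106592253.
By linearity: E[X] = Σ_H E[X_H] = 239500800 · p^{13} = 239500800 · 67108864/302875106592253 = 16072626615091200/302875106592253.
Numerically: E[X] ≈ 53.1.

E[X] = 239500800 · (4/13)^{13} = 16072626615091200/302875106592253 ≈ 53.1.


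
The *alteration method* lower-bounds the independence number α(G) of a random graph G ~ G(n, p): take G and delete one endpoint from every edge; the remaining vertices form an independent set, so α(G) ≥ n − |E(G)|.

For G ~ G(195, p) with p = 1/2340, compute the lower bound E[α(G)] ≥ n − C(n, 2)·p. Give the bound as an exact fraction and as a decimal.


E[|E(G)|] = C(195, 2)·p = 18915 · (1/2340) = 97/12.
E[α(G)] ≥ n − E[|E(G)|] = 195 − 97/12 = 2243/12.
Numerically: ≈ 186.91667.
(This is only a lower bound; the true E[α(G)] may be larger.)

E[α(G)] ≥ 2243/12 ≈ 186.91667.


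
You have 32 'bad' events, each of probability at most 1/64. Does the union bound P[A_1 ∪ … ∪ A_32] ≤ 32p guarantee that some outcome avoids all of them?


Union bound: P[∪_{i=1}^{32} A_i] ≤ Σ_i P[A_i] ≤ 32·p = 32·(1/64) = 1/2.
Numerically: 1/2 ≈ 0.50000.
Is 1/2 < 1? YES.
Since P[∪ A_i] ≤ 1/2 < 1, the complement has P[∩ A_i^c] ≥ 1 − 1/2 = 1/2 > 0, so some outcome avoids every A_i.

32·p = 1/2 ≈ 0.50000; existence CERTIFIED by the union bound.


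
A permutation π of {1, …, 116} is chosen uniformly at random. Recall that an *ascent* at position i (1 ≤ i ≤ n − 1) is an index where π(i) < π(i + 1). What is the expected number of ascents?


Write X = Σ X_I over i = 1, …, 115, with X_I the indicator of one ascent.
There are 115 indicators.
For each fixed i, the pair (π(i), π(i+1)) is a uniformly random ordered pair of distinct values from {1, …, 116}; by symmetry P[π(i) < π(i+1)] = 1/2.
By linearity: E[X] = 115 · (1/2) = (116 − 1) · (1/2) = 115/2 ≈ 57.500.

E[X] = 115/2 = 57.500.


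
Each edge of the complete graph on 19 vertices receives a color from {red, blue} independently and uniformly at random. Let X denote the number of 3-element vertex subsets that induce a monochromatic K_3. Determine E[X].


Let X = Σ_S X_S over the C(19, 3) = 969 subsets S of size 3, where X_S = 1 if the K_3 on S is monochromatic.
For a fixed S, the K_3 on S has C(3, 2) = 3 edges. P[all 3 edges red] = (1/2)^3, and likewise for blue, so P[monochromatic] = 2·(1/2)^3 = 2^{1 − 3} = 1/4.
Summing: E[X] = C(19, 3) · 2^{1 − 3} = 969 · 1/4 = 969/4.
Numerically: E[X] ≈ 242.250.

E[X] = C(19,3)·2^(1−C(3,2)) = 969/4 ≈ 242.250.


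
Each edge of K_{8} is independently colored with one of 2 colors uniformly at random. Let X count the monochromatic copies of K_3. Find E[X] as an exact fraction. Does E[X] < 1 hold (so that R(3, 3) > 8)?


E[X] = C(8, 3) · 2^{1 − 3} = 56 · 2^{−2} = 56/4.
As a reduced fraction: E[X] = 14 ≈ 14.00000.
Is E[X] < 1? NO.
Since E[X] ≥ 1, the first-moment bound is inconclusive at n = 8; it does NOT by itself certify R(3, 3) > 8.

E[X] = 14 ≈ 14.00000; E[X] ≥ 1; first-moment method inconclusive here.


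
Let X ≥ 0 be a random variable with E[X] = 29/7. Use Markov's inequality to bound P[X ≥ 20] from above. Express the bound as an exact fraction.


μ = E[X] = 29/7, a = 20.
Markov: P[X ≥ 20] ≤ μ/a = (29/7)/20 = 29/140.
Numerically: ≈ 0.20714.
(Since a = 20 > μ = 4.14286, the bound 29/140 is < 1 and informative.)

P[X ≥ 20] ≤ 29/140 ≈ 0.20714.


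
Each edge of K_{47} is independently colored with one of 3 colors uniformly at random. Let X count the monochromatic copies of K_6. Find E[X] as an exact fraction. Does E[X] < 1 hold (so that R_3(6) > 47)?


E[X] = C(47, 6) · 3^{1 − 15} = 10737573 · 3^{−14} = 10737573/4782969.
As a reduced fraction: E[X] = 3579191/1594323 ≈ 2.244960.
Is E[X] < 1? NO.
Since E[X] ≥ 1, the first-moment bound is inconclusive at n = 47; it does NOT by itself certify R_3(6) > 47.

E[X] = 3579191/1594323 ≈ 2.244960; E[X] ≥ 1; first-moment method inconclusive here.


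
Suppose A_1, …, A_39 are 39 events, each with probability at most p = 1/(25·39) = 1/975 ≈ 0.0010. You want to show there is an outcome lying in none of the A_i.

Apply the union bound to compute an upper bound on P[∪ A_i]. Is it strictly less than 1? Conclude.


Union bound: P[∪_{i=1}^{39} A_i] ≤ Σ_i P[A_i] ≤ 39·p = 39·(1/975) = 1/25.
Numerically: 1/25 ≈ 0.0400.
Is 1/25 < 1? YES.
Since P[∪ A_i] ≤ 1/25 < 1, the complement has P[∩ A_i^c] ≥ 1 − 1/25 = 24/25 > 0, so some outcome avoids every A_i.

39·p = 1/25 ≈ 0.0400; existence CERTIFIED by the union bound.


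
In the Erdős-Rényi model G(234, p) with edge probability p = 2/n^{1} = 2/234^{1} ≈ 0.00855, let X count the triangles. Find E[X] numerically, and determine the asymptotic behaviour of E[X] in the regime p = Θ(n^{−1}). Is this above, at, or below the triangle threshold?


Number of potential triangles: C(234, 3) = 2108184.
Each occurs with probability p³ ≈ (0.00855)³ ≈ 6.24371e-07.
By linearity: E[X] = C(234, 3)·p³ ≈ 2108184 · 6.24371e-07 ≈ 1.316.
Here α = 1, so p = 2/n is exactly at the triangle threshold p ~ 1/n. Asymptotically E[X] → c³/6 = 2³/6 = 4/3 ≈ 1.333, a bounded constant. In this regime the triangle count is asymptotically Poisson(c³/6).

E[X] ≈ 1.316; in regime p = Θ(1/n^{1}) E[X] stays bounded (at the triangle threshold p ~ 1/n).


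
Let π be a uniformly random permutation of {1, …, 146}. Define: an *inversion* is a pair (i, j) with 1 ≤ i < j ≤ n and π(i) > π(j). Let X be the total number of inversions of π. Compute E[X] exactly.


Write X = Σ X_I over the C(146, 2) = 10585 pairs i < j, with X_I the indicator of one inversion.
There are 10585 indicators.
For each fixed pair i < j, the values π(i) and π(j) are two distinct elements of {1, …, 146} in uniformly random order; by symmetry P[π(i) > π(j)] = 1/2.
By linearity: E[X] = 10585 · (1/2) = C(146, 2) · (1/2) = 10585/2 = 10585/2 ≈ 5292.5000.

E[X] = 10585/2 = 5292.5000.


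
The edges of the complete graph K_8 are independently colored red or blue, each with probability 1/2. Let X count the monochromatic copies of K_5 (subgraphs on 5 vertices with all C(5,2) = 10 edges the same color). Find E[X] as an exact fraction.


Let X = Σ_S X_S over the C(8, 5) = 56 subsets S of size 5, where X_S = 1 if the K_5 on S is monochromatic.
For a fixed S, the K_5 on S has C(5, 2) = 10 edges. P[all 10 edges red] = (1/2)^10, and likewise for blue, so P[monochromatic] = 2·(1/2)^10 = 2^{1 − 10} = 1/512.
By linearity of expectation: E[X] = C(8, 5) · 2^{1 − 10} = 56 · 1/512 = 7/64.
Numerically: E[X] ≈ 0.1094.

E[X] = C(8,5)·2^(1−C(5,2)) = 7/64 ≈ 0.1094.


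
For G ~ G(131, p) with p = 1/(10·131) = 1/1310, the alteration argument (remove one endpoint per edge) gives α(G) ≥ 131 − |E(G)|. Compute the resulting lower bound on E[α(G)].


E[|E(G)|] = C(131, 2)·p = 8515 · (1/1310) = 13/2.
E[α(G)] ≥ n − E[|E(G)|] = 131 − 13/2 = 249/2.
Numerically: ≈ 124.500.
(This is only a lower bound; the true E[α(G)] may be larger.)

E[α(G)] ≥ 249/2 ≈ 124.500.


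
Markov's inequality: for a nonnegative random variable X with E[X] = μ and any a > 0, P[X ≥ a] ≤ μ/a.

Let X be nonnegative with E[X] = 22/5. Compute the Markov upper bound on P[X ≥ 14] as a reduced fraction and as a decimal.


μ = E[X] = 22/5, a = 14.
Markov: P[X ≥ 14] ≤ μ/a = (22/5)/14 = 11/35.
Numerically: ≈ 0.3143.
(Since a = 14 > μ = 4.4000, the bound 11/35 is < 1 and informative.)

P[X ≥ 14] ≤ 11/35 ≈ 0.3143.


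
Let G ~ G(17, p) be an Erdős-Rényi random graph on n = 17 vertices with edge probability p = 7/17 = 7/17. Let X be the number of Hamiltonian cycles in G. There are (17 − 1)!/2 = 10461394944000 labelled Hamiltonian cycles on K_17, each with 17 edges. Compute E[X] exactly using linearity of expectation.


K_17 has (17 − 1)!/2 = 10461394944000 labelled Hamiltonian cycles.
For each such Hamiltonian cycle H, let X_H = 1 if all 17 edges of H are present in G. Then P[X_H = 1] = p^{17} = (7/17)^{17} = 232630513987207/827240261886336764177.
By linearity of expectation: E[X] = Σ_H E[X_H] = 10461394944000 · p^{17} = 10461394944000 · 232630513987207/827240261886336764177 = 2433639682845888590481408000/827240261886336764177.
Numerically: E[X] ≈ 2.94e+06.

E[X] = 10461394944000 · (7/17)^{17} = 2433639682845888590481408000/827240261886336764177 ≈ 2.94e+06.


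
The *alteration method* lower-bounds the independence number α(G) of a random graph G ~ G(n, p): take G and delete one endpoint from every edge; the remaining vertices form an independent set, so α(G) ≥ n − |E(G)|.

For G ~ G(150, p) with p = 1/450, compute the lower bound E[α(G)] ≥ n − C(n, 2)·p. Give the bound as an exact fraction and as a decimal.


E[|E(G)|] = C(150, 2)·p = 11175 · (1/450) = 149/6.
E[α(G)] ≥ n − E[|E(G)|] = 150 − 149/6 = 751/6.
Numerically: ≈ 125.167.
(This is only a lower bound; the true E[α(G)] may be larger.)

E[α(G)] ≥ 751/6 ≈ 125.167.


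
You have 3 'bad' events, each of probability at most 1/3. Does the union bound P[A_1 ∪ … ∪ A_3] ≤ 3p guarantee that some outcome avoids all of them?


Union bound: P[∪_{i=1}^{3} A_i] ≤ Σ_i P[A_i] ≤ 3·p = 3·(1/3) = 1.
Numerically: 1 ≈ 1.000000.
Is 1 < 1? NO.
Since the bound 1 is ≥ 1, the union bound is uninformative here; it does NOT by itself certify existence.

3·p = 1 ≈ 1.000000; existence NOT certified by the union bound.


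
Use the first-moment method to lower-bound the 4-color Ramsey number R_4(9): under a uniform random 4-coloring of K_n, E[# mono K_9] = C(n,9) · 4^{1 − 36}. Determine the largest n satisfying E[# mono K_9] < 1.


We need C(n, 9) · 4^{1 − 36} < 1, i.e. C(n, 9) < 4^{36 − 1} = 1180591620717411303424.
Check values of n near the boundary:
  n = 908: C(908, 9) = 1111058428637338083100; 1111058428637338083100 < 1180591620717411303424? YES
  n = 909: C(909, 9) = 1122169012923711463931; 1122169012923711463931 < 1180591620717411303424? YES
  n = 910: C(910, 9) = 1133378248346922788210; 1133378248346922788210 < 1180591620717411303424? YES
  n = 911: C(911, 9) = 1144686900492291197405; 1144686900492291197405 < 1180591620717411303424? YES
  n = 912: C(912, 9) = 1156095740032081475120; 1156095740032081475120 < 1180591620717411303424? YES
  n = 913: C(913, 9) = 1167605542753639808390; 1167605542753639808390 < 1180591620717411303424? YES
  n = 914: C(914, 9) = 1179217089587653905932; 1179217089587653905932 < 1180591620717411303424? YES
  n = 915: C(915, 9) = 1190931166636537885130; 1190931166636537885130 < 1180591620717411303424? NO
  n = 916: C(916, 9) = 1202748565202942340440; 1202748565202942340440 < 1180591620717411303424? NO
  n = 917: C(917, 9) = 1214670081818390006810; 1214670081818390006810 < 1180591620717411303424? NO
The largest n with C(n, 9) < 1180591620717411303424 is n = 914 (where E[X] = 294804272396913476483/295147905179352825856 ≈ 0.999). Hence R_4(9) > 914, i.e. R_4(9) ≥ 915.

Largest n = 914; hence R_4(9) > 914.


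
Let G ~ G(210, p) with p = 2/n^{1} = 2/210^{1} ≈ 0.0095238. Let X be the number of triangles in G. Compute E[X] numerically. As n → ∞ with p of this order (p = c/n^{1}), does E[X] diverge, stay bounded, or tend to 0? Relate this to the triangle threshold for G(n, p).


Number of potential triangles: C(210, 3) = 1521520.
Each occurs with probability p³ ≈ (0.0095238)³ ≈ 8.6383760e-07.
By linearity: E[X] = C(210, 3)·p³ ≈ 1521520 · 8.6383760e-07 ≈ 1.31435.
Here α = 1, so p = 2/n is exactly at the triangle threshold p ~ 1/n. Asymptotically E[X] → c³/6 = 2³/6 = 4/3 ≈ 1.33333, a bounded constant. In this regime the triangle count is asymptotically Poisson(c³/6).

E[X] ≈ 1.31435; in regime p = Θ(1/n^{1}) E[X] stays bounded (at the triangle threshold p ~ 1/n).


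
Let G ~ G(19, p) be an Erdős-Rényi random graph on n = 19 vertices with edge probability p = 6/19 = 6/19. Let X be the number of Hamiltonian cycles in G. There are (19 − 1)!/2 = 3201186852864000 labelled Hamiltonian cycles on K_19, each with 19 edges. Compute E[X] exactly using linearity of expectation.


K_19 has (19 − 1)!/2 = 3201186852864000 labelled Hamiltonian cycles.
For each such Hamiltonian cycle H, let X_H = 1 if all 19 edges of H are present in G. Then P[X_H = 1] = p^{19} = (6/19)^{19} = 609359740010496/1978419655660313589123979.
Summing the indicators: E[X] = Σ_H E[X_H] = 3201186852864000 · p^{19} = 3201186852864000 · 609359740010496/1978419655660313589123979 = 1950674388386224952567660544000/1978419655660313589123979.
Numerically: E[X] ≈ 9.86e+05.

E[X] = 3201186852864000 · (6/19)^{19} = 1950674388386224952567660544000/1978419655660313589123979 ≈ 9.86e+05.


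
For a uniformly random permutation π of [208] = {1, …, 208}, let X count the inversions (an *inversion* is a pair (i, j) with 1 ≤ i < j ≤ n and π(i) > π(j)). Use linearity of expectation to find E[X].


Write X = Σ X_I over the C(208, 2) = 21528 pairs i < j, with X_I the indicator of one inversion.
There are 21528 indicators.
For each fixed pair i < j, the values π(i) and π(j) are two distinct elements of {1, …, 208} in uniformly random order; by symmetry P[π(i) > π(j)] = 1/2.
By linearity: E[X] = 21528 · (1/2) = C(208, 2) · (1/2) = 21528/2 = 10764 ≈ 10764.00000.

E[X] = 10764 = 10764.00000.


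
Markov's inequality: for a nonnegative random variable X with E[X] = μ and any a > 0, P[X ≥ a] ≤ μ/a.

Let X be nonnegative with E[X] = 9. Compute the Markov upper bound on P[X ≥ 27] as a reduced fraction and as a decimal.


μ = E[X] = 9, a = 27.
Markov: P[X ≥ 27] ≤ μ/a = (9)/27 = 1/3.
Numerically: ≈ 0.333333.
(Since a = 27 > μ = 9.000000, the bound 1/3 is < 1 and informative.)

P[X ≥ 27] ≤ 1/3 ≈ 0.333333.


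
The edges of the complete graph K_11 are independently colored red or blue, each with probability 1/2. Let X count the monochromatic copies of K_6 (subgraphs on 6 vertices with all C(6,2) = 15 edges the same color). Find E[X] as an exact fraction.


Let X = Σ_S X_S over the C(11, 6) = 462 subsets S of size 6, where X_S = 1 if the K_6 on S is monochromatic.
For a fixed S, the K_6 on S has C(6, 2) = 15 edges. P[all 15 edges red] = (1/2)^15, and likewise for blue, so P[monochromatic] = 2·(1/2)^15 = 2^{1 − 15} = 1/16384.
By linearity: E[X] = C(11, 6) · 2^{1 − 15} = 462 · 1/16384 = 231/8192.
Numerically: E[X] ≈ 0.028198.

E[X] = C(11,6)·2^(1−C(6,2)) = 231/8192 ≈ 0.028198.


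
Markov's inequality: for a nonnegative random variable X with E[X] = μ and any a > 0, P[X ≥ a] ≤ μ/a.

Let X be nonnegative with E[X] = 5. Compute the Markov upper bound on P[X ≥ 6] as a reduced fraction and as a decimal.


μ = E[X] = 5, a = 6.
Markov: P[X ≥ 6] ≤ μ/a = (5)/6 = 5/6.
Numerically: ≈ 0.833.
(Since a = 6 > μ = 5.000, the bound 5/6 is < 1 and informative.)

P[X ≥ 6] ≤ 5/6 ≈ 0.833.


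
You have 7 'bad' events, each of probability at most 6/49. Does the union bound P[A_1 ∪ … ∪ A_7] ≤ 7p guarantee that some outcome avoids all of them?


Union bound: P[∪_{i=1}^{7} A_i] ≤ Σ_i P[A_i] ≤ 7·p = 7·(6/49) = 6/7.
Numerically: 6/7 ≈ 0.857.
Is 6/7 < 1? YES.
Since P[∪ A_i] ≤ 6/7 < 1, the complement has P[∩ A_i^c] ≥ 1 − 6/7 = 1/7 > 0, so some outcome avoids every A_i.

7·p = 6/7 ≈ 0.857; existence CERTIFIED by the union bound.


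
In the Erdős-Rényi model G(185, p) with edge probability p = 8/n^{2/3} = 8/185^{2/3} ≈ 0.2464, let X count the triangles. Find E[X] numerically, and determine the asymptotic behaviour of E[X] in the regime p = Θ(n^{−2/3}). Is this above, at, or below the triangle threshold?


Number of potential triangles: C(185, 3) = 1038220.
Each occurs with probability p³ ≈ (0.2464)³ ≈ 1.495982e-02.
By linearity: E[X] = C(185, 3)·p³ ≈ 1038220 · 1.495982e-02 ≈ 15531.5892.
Since α = 2/3 < 1, p = c/n^{2/3} ≫ 1/n is above the triangle threshold p ~ 1/n. Asymptotically E[X] ~ (c³/6)·n^{3(1−α)} = (8³/6)·n^{1} → ∞; triangles are abundant w.h.p.

E[X] ≈ 15531.5892; in regime p = Θ(1/n^{2/3}) E[X] diverges (above the triangle threshold p ~ 1/n).


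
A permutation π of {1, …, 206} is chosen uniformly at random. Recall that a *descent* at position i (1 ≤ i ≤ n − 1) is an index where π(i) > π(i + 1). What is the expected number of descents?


Write X = Σ X_I over i = 1, …, 205, with X_I the indicator of one descent.
There are 205 indicators.
For each fixed i, the pair (π(i), π(i+1)) is a uniformly random ordered pair of distinct values from {1, …, 206}; by symmetry P[π(i) > π(i+1)] = 1/2.
By linearity: E[X] = 205 · (1/2) = (206 − 1) · (1/2) = 205/2 ≈ 102.500000.

E[X] = 205/2 = 102.500000.


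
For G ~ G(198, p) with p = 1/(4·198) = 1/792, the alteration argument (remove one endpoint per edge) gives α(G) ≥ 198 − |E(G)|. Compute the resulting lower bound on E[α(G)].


E[|E(G)|] = C(198, 2)·p = 19503 · (1/792) = 197/8.
E[α(G)] ≥ n − E[|E(G)|] = 198 − 197/8 = 1387/8.
Numerically: ≈ 173.375000.
(This is only a lower bound; the true E[α(G)] may be larger.)

E[α(G)] ≥ 1387/8 ≈ 173.375000.


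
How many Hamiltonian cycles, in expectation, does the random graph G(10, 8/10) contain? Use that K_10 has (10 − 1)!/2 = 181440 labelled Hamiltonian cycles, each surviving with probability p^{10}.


K_10 has (10 − 1)!/2 = 181440 labelled Hamiltonian cycles.
For each such Hamiltonian cycle H, let X_H = 1 if all 10 edges of H are present in G. Then P[X_H = 1] = p^{10} = (4/5)^{10} = 1048576/9765625.
By linearity: E[X] = Σ_H E[X_H] = 181440 · p^{10} = 181440 · 1048576/9765625 = 38050725888/1953125.
Numerically: E[X] ≈ 1.95e+04.

E[X] = 181440 · (4/5)^{10} = 38050725888/1953125 ≈ 1.95e+04.


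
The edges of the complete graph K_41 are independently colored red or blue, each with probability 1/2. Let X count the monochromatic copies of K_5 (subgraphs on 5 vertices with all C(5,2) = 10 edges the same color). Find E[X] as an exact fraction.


Let X = Σ_S X_S over the C(41, 5) = 749398 subsets S of size 5, where X_S = 1 if the K_5 on S is monochromatic.
For a fixed S, the K_5 on S has C(5, 2) = 10 edges. P[all 10 edges red] = (1/2)^10, and likewise for blue, so P[monochromatic] = 2·(1/2)^10 = 2^{1 − 10} = 1/512.
By linearity of expectation: E[X] = C(41, 5) · 2^{1 − 10} = 749398 · 1/512 = 374699/256.
Numerically: E[X] ≈ 1463.6680.

E[X] = C(41,5)·2^(1−C(5,2)) = 374699/256 ≈ 1463.6680.


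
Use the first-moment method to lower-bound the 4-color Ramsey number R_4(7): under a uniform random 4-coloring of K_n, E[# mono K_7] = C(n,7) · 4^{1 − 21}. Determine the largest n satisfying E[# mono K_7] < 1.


We need C(n, 7) · 4^{1 − 21} < 1, i.e. C(n, 7) < 4^{21 − 1} = 1099511627776.
Check values of n near the boundary:
  n = 174: C(174, 7) = 847879782984; 847879782984 < 1099511627776? YES
  n = 175: C(175, 7) = 883208107275; 883208107275 < 1099511627776? YES
  n = 176: C(176, 7) = 919790691600; 919790691600 < 1099511627776? YES
  n = 177: C(177, 7) = 957664425960; 957664425960 < 1099511627776? YES
  n = 178: C(178, 7) = 996867063280; 996867063280 < 1099511627776? YES
  n = 179: C(179, 7) = 1037437234460; 1037437234460 < 1099511627776? YES
  n = 180: C(180, 7) = 1079414463600; 1079414463600 < 1099511627776? YES
  n = 181: C(181, 7) = 1122839183400; 1122839183400 < 1099511627776? NO
  n = 182: C(182, 7) = 1167752750736; 1167752750736 < 1099511627776? NO
The largest n with C(n, 7) < 1099511627776 is n = 180 (where E[X] = 67463403975/68719476736 ≈ 0.9817217). Hence R_4(7) > 180, i.e. R_4(7) ≥ 181.

Largest n = 180; hence R_4(7) > 180.


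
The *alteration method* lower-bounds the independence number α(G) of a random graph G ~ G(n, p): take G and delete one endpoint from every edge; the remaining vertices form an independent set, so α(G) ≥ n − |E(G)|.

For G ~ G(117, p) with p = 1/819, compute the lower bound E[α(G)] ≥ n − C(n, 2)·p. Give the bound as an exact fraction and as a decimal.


E[|E(G)|] = C(117, 2)·p = 6786 · (1/819) = 58/7.
E[α(G)] ≥ n − E[|E(G)|] = 117 − 58/7 = 761/7.
Numerically: ≈ 108.714286.
(This is only a lower bound; the true E[α(G)] may be larger.)

E[α(G)] ≥ 761/7 ≈ 108.714286.


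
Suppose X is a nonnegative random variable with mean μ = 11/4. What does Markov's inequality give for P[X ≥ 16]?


μ = E[X] = 11/4, a = 16.
Markov: P[X ≥ 16] ≤ μ/a = (11/4)/16 = 11/64.
Numerically: ≈ 0.1719.
(Since a = 16 > μ = 2.7500, the bound 11/64 is < 1 and informative.)

P[X ≥ 16] ≤ 11/64 ≈ 0.1719.


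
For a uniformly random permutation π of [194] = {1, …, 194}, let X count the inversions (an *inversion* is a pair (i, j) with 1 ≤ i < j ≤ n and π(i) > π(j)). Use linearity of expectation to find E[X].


Write X = Σ X_I over the C(194, 2) = 18721 pairs i < j, with X_I the indicator of one inversion.
There are 18721 indicators.
For each fixed pair i < j, the values π(i) and π(j) are two distinct elements of {1, …, 194} in uniformly random order; by symmetry P[π(i) > π(j)] = 1/2.
By linearity: E[X] = 18721 · (1/2) = C(194, 2) · (1/2) = 18721/2 = 18721/2 ≈ 9360.500.

E[X] = 18721/2 = 9360.500.


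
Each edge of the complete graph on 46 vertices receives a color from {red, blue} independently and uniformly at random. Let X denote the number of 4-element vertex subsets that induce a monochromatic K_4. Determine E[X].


Let X = Σ_S X_S over the C(46, 4) = 163185 subsets S of size 4, where X_S = 1 if the K_4 on S is monochromatic.
For a fixed S, the K_4 on S has C(4, 2) = 6 edges. P[all 6 edges red] = (1/2)^6, and likewise for blue, so P[monochromatic] = 2·(1/2)^6 = 2^{1 − 6} = 1/32.
Summing: E[X] = C(46, 4) · 2^{1 − 6} = 163185 · 1/32 = 163185/32.
Numerically: E[X] ≈ 5099.53125.

E[X] = C(46,4)·2^(1−C(4,2)) = 163185/32 ≈ 5099.53125.


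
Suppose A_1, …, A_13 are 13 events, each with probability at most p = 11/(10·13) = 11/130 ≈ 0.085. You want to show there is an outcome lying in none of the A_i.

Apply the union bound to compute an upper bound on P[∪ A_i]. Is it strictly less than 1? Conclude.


Union bound: P[∪_{i=1}^{13} A_i] ≤ Σ_i P[A_i] ≤ 13·p = 13·(11/130) = 11/10.
Numerically: 11/10 ≈ 1.100.
Is 11/10 < 1? NO.
Since the bound 11/10 is ≥ 1, the union bound is uninformative here; it does NOT by itself certify existence.

13·p = 11/10 ≈ 1.100; existence NOT certified by the union bound.


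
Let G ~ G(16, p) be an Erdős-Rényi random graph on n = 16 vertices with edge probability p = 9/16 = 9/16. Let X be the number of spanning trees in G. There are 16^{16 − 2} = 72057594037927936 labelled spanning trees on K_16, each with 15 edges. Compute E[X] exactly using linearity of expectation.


K_16 has 16^{16 − 2} = 72057594037927936 labelled spanning trees.
For each such spanning tree H, let X_H = 1 if all 15 edges of H are present in G. Then P[X_H = 1] = p^{15} = (9/16)^{15} = 205891132094649/1152921504606846976.
By linearity of expectation: E[X] = Σ_H E[X_H] = 72057594037927936 · p^{15} = 72057594037927936 · 205891132094649/1152921504606846976 = 205891132094649/16.
Numerically: E[X] ≈ 1.2868e+13.

E[X] = 72057594037927936 · (9/16)^{15} = 205891132094649/16 ≈ 1.2868e+13.


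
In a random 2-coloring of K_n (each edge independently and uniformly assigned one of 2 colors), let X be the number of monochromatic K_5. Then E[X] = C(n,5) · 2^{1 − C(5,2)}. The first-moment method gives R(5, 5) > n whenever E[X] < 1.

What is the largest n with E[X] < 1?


We need C(n, 5) · 2^{1 − 10} < 1, i.e. C(n, 5) < 2^{10 − 1} = 512.
Check values of n near the boundary:
  n = 5: C(5, 5) = 1; 1 < 512? YES
  n = 6: C(6, 5) = 6; 6 < 512? YES
  n = 7: C(7, 5) = 21; 21 < 512? YES
  n = 8: C(8, 5) = 56; 56 < 512? YES
  n = 9: C(9, 5) = 126; 126 < 512? YES
  n = 10: C(10, 5) = 252; 252 < 512? YES
  n = 11: C(11, 5) = 462; 462 < 512? YES
  n = 12: C(12, 5) = 792; 792 < 512? NO
The largest n with C(n, 5) < 512 is n = 11 (where E[X] = 231/256 ≈ 0.9023438). Hence R(5, 5) > 11, i.e. R(5, 5) ≥ 12.

Largest n = 11; hence R(5, 5) > 11.


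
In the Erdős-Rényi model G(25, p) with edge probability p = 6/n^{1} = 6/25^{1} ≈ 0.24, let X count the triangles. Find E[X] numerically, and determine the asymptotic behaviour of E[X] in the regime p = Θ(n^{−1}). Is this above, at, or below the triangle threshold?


Number of potential triangles: C(25, 3) = 2300.
Each occurs with probability p³ ≈ (0.24)³ ≈ 1.3824000e-02.
By linearity: E[X] = C(25, 3)·p³ ≈ 2300 · 1.3824000e-02 ≈ 31.79520.
Here α = 1, so p = 6/n is exactly at the triangle threshold p ~ 1/n. Asymptotically E[X] → c³/6 = 6³/6 = 36 ≈ 36.00000, a bounded constant. In this regime the triangle count is asymptotically Poisson(c³/6).

E[X] ≈ 31.79520; in regime p = Θ(1/n^{1}) E[X] stays bounded (at the triangle threshold p ~ 1/n).


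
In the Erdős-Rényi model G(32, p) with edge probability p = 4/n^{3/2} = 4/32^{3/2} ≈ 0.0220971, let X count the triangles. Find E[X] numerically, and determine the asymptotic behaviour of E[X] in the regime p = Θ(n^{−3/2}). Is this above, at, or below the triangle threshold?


Number of potential triangles: C(32, 3) = 4960.
Each occurs with probability p³ ≈ (0.0220971)³ ≈ 1.07895932e-05.
By linearity: E[X] = C(32, 3)·p³ ≈ 4960 · 1.07895932e-05 ≈ 0.053516.
Since α = 3/2 > 1, p = c/n^{3/2} = o(1/n) is below the triangle threshold p ~ 1/n. Asymptotically E[X] ~ (c³/6)·n^{3(1−α)} = (4³/6)·n^{-1.5} → 0, so by Markov's inequality G has no triangles w.h.p.

E[X] ≈ 0.053516; in regime p = Θ(1/n^{3/2}) E[X] tends to 0 (below the triangle threshold p ~ 1/n).


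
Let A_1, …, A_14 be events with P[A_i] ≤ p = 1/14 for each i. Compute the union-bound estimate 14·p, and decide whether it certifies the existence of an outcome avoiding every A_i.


Union bound: P[∪_{i=1}^{14} A_i] ≤ Σ_i P[A_i] ≤ 14·p = 14·(1/14) = 1.
Numerically: 1 ≈ 1.000.
Is 1 < 1? NO.
Since the bound 1 is ≥ 1, the union bound is uninformative here; it does NOT by itself certify existence.

14·p = 1 ≈ 1.000; existence NOT certified by the union bound.


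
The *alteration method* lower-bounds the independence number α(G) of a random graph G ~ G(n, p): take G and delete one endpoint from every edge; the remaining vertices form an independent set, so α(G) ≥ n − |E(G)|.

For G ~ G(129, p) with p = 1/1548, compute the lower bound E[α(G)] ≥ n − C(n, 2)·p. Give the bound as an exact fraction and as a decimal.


E[|E(G)|] = C(129, 2)·p = 8256 · (1/1548) = 16/3.
E[α(G)] ≥ n − E[|E(G)|] = 129 − 16/3 = 371/3.
Numerically: ≈ 123.66667.
(This is only a lower bound; the true E[α(G)] may be larger.)

E[α(G)] ≥ 371/3 ≈ 123.66667.


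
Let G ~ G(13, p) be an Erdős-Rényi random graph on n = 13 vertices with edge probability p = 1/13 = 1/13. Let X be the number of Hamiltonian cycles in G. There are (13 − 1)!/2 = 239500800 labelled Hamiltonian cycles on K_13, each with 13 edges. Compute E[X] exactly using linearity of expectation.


K_13 has (13 − 1)!/2 = 239500800 labelled Hamiltonian cycles.
For each such Hamiltonian cycle H, let X_H = 1 if all 13 edges of H are present in G. Then P[X_H = 1] = p^{13} = (1/13)^{13} = 1/302875106592253.
By linearity: E[X] = Σ_H E[X_H] = 239500800 · p^{13} = 239500800 · 1/302875106592253 = 239500800/302875106592253.
Numerically: E[X] ≈ 7.908e-07.

E[X] = 239500800 · (1/13)^{13} = 239500800/302875106592253 ≈ 7.908e-07.


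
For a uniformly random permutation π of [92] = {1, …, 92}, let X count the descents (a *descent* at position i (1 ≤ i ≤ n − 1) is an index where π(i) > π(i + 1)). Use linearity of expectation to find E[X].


Write X = Σ X_I over i = 1, …, 91, with X_I the indicator of one descent.
There are 91 indicators.
For each fixed i, the pair (π(i), π(i+1)) is a uniformly random ordered pair of distinct values from {1, …, 92}; by symmetry P[π(i) > π(i+1)] = 1/2.
By linearity: E[X] = 91 · (1/2) = (92 − 1) · (1/2) = 91/2 ≈ 45.50000.

E[X] = 91/2 = 45.50000.
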